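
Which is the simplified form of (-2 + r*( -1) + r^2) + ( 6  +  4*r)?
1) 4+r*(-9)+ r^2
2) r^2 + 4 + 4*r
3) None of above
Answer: 3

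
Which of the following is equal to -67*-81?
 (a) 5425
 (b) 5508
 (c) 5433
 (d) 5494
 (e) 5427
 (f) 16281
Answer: e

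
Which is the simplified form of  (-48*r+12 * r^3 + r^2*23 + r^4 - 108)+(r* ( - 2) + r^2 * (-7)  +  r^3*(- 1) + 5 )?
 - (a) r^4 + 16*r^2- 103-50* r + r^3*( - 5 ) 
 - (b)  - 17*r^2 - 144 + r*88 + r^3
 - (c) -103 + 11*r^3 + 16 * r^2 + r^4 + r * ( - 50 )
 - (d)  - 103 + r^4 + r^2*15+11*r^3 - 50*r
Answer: c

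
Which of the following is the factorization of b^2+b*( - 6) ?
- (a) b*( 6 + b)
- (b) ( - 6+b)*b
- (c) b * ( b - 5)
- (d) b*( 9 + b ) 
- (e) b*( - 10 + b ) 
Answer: b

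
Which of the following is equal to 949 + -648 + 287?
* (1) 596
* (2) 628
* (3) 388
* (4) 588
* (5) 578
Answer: 4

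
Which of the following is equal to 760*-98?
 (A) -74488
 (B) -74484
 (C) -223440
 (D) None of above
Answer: D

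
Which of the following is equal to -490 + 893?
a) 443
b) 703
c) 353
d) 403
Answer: d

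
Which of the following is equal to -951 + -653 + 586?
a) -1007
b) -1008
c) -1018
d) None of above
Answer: c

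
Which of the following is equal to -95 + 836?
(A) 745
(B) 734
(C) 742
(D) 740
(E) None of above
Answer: E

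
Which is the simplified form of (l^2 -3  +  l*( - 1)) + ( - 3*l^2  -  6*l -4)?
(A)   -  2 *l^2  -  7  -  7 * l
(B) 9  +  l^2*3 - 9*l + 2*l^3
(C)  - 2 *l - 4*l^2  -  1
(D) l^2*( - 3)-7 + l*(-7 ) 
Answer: A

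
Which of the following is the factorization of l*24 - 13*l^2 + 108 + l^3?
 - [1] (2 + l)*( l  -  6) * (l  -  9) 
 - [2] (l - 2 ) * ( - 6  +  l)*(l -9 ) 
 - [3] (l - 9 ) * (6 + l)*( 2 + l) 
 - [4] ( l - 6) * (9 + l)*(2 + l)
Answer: 1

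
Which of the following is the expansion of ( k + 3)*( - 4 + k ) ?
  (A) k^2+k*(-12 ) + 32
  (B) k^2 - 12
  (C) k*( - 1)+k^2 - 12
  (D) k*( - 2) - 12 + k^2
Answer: C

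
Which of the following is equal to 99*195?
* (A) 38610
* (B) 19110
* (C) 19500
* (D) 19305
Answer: D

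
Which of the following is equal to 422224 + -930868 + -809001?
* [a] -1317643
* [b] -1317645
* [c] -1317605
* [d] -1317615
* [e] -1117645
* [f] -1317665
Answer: b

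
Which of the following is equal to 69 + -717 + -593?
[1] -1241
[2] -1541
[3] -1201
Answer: 1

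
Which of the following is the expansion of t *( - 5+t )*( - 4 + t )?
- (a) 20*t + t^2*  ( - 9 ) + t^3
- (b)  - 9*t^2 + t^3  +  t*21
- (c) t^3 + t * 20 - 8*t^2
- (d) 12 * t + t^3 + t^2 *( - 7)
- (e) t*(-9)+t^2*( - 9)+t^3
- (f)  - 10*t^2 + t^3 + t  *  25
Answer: a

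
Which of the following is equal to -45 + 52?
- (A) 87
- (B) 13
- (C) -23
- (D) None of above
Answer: D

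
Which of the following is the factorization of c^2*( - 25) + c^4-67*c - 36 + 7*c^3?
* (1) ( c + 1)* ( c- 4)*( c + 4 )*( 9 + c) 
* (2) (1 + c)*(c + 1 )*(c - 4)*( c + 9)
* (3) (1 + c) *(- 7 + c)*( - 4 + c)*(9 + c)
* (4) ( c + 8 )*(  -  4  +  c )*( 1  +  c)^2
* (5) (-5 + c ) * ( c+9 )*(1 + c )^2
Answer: 2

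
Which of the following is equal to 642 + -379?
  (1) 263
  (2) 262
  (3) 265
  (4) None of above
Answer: 1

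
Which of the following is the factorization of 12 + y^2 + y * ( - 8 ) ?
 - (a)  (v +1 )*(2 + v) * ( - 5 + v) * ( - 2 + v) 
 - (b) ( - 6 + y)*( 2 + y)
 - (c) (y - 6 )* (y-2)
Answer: c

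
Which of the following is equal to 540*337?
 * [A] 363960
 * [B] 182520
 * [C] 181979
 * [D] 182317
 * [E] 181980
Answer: E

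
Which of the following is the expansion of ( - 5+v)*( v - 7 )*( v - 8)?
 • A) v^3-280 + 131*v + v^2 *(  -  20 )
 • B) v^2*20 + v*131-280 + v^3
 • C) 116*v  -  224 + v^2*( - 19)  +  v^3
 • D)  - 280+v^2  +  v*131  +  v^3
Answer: A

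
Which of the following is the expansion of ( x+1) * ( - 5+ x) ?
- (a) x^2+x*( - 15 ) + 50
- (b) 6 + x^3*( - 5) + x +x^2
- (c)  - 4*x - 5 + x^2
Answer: c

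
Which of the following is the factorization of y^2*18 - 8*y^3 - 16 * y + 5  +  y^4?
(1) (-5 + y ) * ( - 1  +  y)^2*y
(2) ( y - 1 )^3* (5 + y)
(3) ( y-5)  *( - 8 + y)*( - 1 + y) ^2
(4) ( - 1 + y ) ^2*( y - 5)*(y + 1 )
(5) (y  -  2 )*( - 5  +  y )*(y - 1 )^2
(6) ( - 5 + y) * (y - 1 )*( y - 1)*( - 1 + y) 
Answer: 6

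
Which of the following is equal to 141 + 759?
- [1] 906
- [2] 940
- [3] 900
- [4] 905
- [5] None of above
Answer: 3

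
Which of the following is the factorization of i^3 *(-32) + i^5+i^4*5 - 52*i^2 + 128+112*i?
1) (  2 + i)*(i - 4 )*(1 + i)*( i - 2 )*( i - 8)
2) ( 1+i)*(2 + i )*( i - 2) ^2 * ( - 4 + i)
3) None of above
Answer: 3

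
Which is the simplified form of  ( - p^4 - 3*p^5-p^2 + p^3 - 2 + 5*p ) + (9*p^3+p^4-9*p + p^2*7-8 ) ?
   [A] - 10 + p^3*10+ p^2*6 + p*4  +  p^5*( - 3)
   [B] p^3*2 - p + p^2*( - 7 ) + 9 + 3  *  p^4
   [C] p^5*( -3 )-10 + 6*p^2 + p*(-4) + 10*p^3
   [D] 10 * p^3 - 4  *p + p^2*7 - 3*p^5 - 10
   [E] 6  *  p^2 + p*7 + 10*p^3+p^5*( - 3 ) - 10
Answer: C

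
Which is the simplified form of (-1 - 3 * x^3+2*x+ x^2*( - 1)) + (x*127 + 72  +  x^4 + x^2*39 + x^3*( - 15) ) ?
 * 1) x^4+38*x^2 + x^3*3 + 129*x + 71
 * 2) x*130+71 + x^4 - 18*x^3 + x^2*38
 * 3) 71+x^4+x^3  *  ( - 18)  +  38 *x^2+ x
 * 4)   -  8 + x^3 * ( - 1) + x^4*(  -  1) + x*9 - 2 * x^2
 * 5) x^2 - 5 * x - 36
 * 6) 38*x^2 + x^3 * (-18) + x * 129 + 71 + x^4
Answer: 6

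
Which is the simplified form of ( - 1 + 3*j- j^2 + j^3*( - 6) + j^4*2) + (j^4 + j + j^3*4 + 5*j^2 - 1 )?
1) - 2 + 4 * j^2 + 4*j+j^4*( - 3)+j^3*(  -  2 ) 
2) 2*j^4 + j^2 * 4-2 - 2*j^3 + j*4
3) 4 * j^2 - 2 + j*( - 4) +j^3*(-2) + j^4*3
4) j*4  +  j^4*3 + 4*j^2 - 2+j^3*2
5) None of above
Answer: 5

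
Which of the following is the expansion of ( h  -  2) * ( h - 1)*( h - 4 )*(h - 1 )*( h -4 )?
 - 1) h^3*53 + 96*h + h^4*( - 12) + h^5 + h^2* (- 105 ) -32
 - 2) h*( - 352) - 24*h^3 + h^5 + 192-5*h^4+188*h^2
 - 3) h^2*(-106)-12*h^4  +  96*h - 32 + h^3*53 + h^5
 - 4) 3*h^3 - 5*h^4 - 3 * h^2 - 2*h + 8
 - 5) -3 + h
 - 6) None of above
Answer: 3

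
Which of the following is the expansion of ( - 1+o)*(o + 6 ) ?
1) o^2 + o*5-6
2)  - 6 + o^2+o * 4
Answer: 1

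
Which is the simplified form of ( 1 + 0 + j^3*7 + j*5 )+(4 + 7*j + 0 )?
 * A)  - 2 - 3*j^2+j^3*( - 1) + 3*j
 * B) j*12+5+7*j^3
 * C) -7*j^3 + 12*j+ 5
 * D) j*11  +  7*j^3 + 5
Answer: B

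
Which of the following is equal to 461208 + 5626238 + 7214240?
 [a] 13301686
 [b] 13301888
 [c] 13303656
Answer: a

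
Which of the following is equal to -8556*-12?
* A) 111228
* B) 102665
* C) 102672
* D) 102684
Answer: C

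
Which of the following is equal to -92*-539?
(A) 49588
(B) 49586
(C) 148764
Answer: A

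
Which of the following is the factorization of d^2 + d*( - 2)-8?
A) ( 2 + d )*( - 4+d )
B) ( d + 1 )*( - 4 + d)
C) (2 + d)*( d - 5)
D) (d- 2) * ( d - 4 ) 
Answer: A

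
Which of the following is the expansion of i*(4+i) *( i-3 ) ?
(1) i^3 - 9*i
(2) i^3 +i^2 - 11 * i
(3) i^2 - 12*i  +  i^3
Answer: 3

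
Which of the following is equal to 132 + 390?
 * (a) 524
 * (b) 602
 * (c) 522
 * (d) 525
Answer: c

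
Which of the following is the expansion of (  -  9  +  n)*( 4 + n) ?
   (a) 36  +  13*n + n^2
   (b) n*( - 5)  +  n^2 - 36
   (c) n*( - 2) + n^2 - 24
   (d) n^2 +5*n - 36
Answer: b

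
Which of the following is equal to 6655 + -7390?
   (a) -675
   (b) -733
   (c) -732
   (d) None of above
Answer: d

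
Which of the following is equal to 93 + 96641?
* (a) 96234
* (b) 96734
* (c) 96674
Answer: b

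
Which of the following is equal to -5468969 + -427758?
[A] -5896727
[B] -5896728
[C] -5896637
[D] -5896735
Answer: A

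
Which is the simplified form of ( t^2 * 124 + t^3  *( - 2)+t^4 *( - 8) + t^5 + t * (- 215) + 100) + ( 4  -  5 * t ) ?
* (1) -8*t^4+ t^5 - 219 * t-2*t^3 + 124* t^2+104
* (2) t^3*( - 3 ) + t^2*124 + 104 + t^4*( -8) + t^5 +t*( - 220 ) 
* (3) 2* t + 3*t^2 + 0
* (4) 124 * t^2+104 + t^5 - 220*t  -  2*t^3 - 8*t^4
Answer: 4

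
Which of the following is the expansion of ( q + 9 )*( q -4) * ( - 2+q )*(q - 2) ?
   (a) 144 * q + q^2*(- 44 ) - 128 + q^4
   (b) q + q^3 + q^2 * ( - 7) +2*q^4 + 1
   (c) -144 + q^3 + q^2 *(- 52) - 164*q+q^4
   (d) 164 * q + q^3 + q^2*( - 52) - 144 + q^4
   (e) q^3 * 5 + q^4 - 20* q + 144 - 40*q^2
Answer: d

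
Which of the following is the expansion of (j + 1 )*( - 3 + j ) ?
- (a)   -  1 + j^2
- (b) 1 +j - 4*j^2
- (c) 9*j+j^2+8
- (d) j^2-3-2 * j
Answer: d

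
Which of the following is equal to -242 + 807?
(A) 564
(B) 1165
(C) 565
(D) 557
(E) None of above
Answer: C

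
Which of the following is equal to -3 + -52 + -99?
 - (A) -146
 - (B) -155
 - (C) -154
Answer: C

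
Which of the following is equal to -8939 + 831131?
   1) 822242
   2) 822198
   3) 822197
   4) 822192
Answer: 4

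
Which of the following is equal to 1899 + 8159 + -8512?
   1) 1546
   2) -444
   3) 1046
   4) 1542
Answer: 1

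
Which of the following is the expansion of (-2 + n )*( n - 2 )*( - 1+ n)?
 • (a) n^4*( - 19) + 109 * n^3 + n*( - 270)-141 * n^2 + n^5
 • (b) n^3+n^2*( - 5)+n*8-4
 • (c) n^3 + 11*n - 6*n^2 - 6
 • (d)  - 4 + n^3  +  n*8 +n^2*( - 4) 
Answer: b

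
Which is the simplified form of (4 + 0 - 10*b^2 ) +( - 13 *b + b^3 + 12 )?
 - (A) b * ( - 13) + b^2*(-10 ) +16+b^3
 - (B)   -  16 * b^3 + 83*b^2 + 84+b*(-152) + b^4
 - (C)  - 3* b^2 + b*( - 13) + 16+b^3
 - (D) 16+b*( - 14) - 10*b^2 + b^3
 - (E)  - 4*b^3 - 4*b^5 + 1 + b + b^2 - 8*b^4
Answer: A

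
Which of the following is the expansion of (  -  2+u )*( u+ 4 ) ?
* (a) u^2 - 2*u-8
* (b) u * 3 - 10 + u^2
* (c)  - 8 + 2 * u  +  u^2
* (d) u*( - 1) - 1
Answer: c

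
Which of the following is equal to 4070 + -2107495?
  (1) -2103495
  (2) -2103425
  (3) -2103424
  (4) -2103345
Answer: 2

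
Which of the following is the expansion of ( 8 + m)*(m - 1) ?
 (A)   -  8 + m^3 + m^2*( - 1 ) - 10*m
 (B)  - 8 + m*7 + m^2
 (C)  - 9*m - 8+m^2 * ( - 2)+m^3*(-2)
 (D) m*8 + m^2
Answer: B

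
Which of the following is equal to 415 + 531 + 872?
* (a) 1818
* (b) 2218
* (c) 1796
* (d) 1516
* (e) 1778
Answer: a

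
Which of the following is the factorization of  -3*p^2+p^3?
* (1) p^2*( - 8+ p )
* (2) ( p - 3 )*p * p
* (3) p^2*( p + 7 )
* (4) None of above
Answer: 2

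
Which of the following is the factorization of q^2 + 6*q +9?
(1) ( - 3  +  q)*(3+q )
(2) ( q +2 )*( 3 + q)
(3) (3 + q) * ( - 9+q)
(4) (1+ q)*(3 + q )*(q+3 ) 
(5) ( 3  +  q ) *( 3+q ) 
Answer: 5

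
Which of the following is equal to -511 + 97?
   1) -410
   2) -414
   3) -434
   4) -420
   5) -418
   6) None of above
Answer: 2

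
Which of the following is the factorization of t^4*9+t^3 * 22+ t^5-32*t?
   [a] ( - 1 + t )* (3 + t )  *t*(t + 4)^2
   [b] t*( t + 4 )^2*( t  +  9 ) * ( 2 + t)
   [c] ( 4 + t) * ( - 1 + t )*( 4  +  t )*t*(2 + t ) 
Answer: c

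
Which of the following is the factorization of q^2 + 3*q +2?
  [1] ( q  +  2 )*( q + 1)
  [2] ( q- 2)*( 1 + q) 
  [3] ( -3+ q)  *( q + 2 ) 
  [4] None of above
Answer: 1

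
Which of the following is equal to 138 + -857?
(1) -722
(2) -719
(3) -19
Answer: 2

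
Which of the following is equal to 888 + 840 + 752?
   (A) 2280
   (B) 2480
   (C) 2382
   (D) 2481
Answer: B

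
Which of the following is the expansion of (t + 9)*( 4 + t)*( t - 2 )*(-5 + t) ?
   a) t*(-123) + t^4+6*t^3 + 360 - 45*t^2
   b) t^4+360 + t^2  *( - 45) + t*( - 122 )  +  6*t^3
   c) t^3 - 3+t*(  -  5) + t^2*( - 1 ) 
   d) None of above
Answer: b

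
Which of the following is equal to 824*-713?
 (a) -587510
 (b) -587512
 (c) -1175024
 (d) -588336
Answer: b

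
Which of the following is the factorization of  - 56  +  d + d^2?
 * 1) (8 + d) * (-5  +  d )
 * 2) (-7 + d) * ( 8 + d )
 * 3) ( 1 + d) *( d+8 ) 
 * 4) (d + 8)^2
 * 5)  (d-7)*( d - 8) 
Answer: 2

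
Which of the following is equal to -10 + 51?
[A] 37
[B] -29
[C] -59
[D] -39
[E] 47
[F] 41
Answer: F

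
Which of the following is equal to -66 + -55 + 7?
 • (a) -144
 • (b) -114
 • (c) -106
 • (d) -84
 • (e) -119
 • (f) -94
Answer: b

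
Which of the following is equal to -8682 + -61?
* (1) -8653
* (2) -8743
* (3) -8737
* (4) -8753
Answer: 2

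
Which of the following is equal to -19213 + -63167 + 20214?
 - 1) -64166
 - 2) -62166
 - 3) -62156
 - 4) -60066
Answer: 2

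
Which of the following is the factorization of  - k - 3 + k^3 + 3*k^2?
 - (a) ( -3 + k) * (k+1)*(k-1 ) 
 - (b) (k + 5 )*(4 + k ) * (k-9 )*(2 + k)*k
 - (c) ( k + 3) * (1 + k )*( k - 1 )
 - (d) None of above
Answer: c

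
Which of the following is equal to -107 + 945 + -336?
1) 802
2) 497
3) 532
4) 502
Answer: 4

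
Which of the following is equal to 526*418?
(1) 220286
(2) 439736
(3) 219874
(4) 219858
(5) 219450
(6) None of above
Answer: 6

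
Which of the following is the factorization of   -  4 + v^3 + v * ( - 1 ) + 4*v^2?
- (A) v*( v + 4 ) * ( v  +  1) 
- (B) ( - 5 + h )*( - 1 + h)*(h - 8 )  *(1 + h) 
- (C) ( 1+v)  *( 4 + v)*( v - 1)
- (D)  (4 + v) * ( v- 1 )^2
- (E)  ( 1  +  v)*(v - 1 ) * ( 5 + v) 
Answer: C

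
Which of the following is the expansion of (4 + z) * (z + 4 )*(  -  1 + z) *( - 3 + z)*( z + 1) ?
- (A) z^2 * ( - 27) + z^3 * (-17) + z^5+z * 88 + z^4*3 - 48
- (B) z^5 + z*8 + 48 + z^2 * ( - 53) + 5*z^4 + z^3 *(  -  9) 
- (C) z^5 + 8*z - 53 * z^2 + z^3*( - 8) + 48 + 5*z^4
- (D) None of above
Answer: B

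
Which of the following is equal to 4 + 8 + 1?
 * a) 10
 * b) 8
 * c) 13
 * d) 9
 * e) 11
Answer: c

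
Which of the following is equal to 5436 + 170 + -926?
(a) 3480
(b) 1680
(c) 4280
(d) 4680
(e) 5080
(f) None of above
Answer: d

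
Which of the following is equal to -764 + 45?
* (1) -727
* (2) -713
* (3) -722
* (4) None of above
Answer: 4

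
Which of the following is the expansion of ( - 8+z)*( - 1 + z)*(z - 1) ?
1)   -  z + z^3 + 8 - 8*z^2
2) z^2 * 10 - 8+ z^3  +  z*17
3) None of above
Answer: 3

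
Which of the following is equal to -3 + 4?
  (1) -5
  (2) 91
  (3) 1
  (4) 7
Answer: 3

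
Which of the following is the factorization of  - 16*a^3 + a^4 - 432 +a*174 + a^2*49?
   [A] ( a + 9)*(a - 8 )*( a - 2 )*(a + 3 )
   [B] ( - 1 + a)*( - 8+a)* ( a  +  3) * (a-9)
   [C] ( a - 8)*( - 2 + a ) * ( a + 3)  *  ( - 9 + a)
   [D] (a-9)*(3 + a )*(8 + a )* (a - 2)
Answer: C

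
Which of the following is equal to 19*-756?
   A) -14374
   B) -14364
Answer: B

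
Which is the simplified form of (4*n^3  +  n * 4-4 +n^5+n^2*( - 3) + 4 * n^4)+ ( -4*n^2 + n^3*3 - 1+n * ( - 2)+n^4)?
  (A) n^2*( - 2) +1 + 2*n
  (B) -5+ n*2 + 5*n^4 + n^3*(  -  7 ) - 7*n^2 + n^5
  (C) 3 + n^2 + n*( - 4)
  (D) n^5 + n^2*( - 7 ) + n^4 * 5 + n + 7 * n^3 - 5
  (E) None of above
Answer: E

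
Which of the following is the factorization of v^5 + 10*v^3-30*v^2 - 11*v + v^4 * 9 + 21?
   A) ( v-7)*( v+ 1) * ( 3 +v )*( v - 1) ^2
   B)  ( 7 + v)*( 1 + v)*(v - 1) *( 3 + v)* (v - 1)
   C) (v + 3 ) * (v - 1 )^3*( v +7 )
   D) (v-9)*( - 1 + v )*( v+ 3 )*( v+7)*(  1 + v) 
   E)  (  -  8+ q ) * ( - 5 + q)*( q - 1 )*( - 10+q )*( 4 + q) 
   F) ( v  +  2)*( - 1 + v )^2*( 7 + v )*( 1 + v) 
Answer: B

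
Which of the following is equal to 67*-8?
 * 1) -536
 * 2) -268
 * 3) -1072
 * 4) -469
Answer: 1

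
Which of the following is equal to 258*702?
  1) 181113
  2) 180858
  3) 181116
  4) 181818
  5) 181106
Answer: 3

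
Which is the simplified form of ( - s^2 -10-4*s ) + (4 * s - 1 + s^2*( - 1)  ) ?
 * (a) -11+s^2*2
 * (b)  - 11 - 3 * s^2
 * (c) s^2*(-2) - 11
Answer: c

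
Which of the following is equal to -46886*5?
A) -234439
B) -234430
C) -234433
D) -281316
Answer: B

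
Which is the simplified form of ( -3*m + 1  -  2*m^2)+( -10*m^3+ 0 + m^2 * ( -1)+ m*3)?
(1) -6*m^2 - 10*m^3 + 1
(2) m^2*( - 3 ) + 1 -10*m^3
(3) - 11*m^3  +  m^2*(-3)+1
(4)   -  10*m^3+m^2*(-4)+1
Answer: 2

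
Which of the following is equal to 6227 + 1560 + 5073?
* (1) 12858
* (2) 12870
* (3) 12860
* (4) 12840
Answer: 3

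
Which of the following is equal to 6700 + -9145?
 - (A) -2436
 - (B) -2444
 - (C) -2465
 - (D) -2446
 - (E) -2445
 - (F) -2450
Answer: E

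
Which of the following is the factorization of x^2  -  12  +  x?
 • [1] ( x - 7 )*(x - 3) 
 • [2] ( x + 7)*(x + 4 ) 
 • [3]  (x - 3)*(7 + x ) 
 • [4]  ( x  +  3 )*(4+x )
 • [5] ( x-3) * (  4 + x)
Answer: 5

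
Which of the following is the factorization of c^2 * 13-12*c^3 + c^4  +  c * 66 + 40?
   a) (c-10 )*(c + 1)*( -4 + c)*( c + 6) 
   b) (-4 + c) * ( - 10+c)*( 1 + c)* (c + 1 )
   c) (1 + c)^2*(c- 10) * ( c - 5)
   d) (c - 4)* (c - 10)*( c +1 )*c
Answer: b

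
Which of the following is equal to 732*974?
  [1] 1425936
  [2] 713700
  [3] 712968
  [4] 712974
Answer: 3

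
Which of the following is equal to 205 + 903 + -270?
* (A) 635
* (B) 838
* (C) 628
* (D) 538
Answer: B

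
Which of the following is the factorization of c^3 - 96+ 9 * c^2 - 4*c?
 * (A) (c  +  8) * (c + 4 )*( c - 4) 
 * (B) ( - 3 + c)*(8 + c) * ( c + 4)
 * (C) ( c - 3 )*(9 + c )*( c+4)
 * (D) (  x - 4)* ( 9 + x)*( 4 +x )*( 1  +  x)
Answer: B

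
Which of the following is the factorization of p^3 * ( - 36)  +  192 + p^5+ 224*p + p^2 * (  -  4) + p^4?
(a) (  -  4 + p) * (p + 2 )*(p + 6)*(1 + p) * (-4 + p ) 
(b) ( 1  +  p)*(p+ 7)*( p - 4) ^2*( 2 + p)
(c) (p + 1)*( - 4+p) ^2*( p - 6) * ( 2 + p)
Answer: a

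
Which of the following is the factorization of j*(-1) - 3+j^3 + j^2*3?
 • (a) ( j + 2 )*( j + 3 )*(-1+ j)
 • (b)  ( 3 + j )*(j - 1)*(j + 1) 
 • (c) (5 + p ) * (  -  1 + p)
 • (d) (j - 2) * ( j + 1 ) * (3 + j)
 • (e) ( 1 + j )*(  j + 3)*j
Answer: b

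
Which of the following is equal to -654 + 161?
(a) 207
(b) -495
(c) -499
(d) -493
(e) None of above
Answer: d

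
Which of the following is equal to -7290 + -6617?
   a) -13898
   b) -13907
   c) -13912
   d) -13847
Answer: b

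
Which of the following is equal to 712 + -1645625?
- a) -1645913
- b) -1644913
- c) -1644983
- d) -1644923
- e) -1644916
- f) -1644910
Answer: b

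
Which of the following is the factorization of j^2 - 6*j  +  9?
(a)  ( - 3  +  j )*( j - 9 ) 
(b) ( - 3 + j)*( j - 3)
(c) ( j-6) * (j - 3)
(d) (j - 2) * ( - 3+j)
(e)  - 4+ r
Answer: b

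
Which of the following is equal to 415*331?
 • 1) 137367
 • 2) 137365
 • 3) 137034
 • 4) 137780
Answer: 2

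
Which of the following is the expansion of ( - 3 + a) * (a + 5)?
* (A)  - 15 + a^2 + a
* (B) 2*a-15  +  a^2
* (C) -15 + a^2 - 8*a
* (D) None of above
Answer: B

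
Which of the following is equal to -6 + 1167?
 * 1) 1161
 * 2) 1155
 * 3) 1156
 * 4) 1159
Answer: 1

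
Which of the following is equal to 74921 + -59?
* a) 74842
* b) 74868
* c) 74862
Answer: c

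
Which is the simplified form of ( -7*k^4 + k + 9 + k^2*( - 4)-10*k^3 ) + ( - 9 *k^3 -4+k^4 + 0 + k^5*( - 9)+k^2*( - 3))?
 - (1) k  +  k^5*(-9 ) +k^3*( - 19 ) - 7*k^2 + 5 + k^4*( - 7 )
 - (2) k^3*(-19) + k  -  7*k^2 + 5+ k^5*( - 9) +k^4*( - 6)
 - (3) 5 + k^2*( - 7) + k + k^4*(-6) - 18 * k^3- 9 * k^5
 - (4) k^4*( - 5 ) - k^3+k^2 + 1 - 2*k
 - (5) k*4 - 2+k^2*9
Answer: 2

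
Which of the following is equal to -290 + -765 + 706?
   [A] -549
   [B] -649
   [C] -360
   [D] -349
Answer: D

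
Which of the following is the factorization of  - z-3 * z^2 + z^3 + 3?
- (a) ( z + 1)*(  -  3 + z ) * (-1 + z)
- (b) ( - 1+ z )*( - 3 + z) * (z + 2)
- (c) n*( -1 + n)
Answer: a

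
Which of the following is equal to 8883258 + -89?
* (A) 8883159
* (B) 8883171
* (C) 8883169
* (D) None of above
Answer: C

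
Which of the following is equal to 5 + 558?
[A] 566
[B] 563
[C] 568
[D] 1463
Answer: B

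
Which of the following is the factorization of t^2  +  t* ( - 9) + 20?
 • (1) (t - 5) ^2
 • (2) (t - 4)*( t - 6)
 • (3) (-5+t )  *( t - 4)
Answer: 3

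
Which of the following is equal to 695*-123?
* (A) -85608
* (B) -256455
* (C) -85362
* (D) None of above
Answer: D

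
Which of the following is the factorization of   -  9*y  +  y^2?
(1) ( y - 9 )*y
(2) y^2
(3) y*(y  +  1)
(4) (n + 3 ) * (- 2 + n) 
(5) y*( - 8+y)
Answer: 1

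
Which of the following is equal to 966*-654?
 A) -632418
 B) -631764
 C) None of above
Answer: B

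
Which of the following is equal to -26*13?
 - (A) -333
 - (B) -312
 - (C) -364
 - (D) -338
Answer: D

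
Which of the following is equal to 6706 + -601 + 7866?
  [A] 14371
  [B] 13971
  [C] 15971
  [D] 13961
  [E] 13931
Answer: B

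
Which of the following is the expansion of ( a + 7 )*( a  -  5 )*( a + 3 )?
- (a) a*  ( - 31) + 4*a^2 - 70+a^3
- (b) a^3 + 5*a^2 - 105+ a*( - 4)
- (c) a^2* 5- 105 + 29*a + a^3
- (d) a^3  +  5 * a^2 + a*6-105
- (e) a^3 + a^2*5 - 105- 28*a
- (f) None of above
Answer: f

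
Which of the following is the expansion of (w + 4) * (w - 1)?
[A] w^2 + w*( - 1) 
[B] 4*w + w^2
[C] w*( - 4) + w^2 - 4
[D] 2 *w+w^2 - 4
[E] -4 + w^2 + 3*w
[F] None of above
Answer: E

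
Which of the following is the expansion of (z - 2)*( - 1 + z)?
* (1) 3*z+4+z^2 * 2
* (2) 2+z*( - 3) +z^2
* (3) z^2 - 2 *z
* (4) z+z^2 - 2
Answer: 2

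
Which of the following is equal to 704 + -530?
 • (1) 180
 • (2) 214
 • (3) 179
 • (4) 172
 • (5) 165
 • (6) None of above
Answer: 6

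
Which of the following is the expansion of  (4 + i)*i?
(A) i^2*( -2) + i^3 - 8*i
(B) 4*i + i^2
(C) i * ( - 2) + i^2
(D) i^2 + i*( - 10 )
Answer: B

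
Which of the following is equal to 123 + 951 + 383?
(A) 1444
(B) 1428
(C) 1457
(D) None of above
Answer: C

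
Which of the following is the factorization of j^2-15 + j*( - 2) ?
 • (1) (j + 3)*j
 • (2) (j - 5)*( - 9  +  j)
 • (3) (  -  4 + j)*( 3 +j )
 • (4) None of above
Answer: 4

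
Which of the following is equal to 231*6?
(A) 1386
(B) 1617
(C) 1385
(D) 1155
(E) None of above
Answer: A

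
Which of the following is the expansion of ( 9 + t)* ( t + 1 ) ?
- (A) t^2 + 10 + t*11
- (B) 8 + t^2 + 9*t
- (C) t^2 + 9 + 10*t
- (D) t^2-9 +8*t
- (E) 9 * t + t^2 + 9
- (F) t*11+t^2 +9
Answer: C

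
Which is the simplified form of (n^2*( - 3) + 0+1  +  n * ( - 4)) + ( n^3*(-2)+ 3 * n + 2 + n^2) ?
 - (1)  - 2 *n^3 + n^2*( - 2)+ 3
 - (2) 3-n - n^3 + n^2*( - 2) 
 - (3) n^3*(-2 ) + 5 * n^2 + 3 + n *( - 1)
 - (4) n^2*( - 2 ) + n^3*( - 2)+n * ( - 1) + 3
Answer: 4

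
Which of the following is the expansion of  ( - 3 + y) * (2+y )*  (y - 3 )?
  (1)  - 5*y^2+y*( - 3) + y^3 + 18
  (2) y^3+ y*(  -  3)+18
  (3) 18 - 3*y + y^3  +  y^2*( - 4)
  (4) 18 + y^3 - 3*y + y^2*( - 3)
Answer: 3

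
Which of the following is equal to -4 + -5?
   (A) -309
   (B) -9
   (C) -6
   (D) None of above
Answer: B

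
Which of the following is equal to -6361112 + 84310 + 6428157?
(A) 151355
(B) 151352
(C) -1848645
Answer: A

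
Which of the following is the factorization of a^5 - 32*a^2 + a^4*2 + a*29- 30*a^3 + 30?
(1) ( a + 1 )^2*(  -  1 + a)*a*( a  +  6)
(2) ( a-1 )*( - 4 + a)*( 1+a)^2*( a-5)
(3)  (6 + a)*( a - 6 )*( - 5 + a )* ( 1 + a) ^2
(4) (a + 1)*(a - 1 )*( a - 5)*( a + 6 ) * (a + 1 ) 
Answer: 4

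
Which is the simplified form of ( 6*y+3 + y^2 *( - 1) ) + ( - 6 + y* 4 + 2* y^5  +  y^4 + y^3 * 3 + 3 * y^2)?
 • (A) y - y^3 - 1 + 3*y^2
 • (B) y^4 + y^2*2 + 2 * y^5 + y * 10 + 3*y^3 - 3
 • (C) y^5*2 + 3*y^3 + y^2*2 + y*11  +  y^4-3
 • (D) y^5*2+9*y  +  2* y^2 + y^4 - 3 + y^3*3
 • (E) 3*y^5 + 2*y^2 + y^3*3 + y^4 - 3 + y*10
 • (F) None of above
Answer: B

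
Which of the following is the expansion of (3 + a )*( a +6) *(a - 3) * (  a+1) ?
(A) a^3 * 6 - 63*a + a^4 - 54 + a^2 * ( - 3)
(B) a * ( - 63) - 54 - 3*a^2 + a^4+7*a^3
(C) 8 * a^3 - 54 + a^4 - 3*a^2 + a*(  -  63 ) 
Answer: B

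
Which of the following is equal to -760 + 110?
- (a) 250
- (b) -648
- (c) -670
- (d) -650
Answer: d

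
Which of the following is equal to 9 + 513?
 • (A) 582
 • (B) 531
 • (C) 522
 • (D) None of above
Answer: C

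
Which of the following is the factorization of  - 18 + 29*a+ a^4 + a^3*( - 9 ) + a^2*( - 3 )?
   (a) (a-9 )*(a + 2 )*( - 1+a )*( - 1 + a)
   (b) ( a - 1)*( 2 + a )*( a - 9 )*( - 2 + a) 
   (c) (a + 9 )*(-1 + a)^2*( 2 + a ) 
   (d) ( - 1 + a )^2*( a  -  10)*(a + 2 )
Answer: a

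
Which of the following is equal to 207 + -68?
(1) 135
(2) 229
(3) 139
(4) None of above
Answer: 3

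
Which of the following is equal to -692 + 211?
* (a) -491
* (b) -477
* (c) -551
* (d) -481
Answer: d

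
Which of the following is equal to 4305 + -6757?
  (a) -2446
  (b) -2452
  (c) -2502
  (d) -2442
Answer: b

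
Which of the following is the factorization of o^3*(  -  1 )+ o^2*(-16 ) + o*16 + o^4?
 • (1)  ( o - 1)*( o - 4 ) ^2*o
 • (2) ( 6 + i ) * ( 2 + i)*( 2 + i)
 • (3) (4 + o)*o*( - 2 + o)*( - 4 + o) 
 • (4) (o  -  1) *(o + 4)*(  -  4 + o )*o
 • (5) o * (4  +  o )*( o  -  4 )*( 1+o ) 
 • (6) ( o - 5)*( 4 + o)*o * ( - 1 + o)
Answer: 4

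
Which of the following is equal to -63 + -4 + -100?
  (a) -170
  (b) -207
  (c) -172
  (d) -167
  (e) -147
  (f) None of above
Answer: d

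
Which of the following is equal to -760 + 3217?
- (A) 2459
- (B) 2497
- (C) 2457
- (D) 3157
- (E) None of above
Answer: C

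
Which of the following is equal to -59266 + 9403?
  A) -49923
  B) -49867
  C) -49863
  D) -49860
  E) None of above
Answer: C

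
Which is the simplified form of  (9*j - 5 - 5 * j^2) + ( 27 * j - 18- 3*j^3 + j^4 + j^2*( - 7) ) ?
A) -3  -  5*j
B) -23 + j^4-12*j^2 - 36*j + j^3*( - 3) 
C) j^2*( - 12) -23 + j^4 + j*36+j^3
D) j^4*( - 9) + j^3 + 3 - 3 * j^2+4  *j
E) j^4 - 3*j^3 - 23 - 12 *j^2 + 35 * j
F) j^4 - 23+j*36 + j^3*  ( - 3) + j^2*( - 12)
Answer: F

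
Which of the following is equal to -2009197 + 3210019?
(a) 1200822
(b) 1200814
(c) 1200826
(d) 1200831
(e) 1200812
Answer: a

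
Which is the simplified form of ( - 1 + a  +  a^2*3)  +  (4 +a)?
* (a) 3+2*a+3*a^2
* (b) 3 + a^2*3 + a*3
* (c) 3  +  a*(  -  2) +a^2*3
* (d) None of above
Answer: a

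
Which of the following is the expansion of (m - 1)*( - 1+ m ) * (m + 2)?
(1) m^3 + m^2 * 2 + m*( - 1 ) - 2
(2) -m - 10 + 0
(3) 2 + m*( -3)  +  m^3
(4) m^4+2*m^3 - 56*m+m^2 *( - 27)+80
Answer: 3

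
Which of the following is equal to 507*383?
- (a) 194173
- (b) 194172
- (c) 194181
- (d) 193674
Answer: c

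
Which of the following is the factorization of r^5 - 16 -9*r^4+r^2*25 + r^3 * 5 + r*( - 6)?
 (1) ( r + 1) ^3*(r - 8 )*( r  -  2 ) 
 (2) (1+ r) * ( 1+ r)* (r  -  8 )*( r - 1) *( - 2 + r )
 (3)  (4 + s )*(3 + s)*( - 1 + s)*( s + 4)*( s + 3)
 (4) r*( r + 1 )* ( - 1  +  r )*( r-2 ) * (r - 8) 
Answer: 2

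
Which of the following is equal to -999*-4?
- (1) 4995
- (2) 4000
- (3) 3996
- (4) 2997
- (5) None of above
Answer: 3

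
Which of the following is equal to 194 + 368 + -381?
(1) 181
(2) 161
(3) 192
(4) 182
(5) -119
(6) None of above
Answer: 1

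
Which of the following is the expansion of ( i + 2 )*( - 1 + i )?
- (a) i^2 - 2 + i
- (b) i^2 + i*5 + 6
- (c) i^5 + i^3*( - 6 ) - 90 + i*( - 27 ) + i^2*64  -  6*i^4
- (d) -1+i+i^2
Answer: a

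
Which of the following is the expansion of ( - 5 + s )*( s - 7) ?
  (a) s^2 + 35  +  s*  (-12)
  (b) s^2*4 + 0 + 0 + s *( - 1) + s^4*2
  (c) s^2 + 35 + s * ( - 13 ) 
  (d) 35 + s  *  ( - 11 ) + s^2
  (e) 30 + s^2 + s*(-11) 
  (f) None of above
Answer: a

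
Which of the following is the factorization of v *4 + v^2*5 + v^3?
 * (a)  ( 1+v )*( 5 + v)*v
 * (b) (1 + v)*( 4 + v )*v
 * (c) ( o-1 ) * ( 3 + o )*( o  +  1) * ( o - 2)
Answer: b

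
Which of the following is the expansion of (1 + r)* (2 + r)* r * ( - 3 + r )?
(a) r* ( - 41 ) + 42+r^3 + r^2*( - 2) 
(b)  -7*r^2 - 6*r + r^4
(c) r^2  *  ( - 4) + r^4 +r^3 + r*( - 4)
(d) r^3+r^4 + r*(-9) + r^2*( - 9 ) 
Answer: b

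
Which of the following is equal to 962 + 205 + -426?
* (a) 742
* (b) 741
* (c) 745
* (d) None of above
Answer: b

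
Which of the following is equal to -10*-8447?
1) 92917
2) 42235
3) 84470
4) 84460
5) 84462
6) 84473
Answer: 3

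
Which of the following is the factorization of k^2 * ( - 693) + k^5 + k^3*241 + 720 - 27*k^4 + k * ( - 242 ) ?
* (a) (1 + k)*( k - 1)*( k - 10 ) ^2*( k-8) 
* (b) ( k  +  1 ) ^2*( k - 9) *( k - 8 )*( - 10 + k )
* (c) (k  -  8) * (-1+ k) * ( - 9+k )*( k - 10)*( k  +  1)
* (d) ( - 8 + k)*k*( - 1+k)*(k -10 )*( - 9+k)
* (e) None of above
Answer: c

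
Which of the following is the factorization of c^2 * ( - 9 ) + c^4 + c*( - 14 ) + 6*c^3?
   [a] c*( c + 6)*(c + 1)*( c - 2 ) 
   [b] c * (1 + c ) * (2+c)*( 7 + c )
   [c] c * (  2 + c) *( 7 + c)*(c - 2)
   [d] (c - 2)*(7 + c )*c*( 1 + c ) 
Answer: d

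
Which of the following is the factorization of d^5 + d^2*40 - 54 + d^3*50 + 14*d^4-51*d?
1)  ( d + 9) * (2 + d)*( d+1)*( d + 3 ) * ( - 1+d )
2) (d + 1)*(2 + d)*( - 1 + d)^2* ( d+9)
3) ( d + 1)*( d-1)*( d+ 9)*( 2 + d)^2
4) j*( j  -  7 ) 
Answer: 1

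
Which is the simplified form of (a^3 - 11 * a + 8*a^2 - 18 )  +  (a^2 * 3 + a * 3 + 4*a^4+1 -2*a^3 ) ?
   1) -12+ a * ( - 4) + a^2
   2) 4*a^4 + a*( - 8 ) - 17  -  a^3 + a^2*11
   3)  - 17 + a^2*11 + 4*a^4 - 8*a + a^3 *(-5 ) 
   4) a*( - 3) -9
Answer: 2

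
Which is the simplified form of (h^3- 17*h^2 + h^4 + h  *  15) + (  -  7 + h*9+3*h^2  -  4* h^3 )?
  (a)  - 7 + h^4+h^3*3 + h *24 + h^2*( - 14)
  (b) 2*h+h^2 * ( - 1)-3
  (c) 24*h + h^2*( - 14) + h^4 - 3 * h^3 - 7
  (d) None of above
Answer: c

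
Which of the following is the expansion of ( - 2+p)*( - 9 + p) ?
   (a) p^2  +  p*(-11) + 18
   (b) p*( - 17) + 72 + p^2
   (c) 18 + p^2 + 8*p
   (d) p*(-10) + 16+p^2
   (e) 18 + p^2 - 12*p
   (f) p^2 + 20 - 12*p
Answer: a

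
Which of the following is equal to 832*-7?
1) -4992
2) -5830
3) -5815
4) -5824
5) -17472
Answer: 4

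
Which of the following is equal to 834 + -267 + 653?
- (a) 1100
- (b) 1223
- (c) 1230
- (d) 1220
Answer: d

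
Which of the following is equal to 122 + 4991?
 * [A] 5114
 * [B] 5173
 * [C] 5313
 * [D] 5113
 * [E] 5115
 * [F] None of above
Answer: D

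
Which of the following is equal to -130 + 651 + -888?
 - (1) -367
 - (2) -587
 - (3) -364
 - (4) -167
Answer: 1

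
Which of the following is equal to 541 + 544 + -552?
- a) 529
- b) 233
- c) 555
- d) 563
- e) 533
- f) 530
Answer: e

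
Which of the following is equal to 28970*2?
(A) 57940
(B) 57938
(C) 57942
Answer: A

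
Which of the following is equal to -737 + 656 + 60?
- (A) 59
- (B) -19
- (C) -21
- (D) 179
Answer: C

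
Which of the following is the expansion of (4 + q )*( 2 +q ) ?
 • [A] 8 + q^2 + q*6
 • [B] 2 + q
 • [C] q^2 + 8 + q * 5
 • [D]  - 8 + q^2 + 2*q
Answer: A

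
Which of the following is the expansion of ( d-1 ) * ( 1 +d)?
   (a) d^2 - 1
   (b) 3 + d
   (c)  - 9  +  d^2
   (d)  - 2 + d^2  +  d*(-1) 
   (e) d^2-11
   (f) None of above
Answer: a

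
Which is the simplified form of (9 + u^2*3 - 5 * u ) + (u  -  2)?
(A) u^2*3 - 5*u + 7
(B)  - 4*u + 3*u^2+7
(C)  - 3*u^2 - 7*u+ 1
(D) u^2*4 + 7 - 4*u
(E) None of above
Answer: B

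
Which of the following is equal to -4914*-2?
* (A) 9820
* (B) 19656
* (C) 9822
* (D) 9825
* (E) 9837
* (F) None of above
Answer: F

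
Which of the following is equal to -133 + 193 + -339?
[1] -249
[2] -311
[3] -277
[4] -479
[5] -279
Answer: 5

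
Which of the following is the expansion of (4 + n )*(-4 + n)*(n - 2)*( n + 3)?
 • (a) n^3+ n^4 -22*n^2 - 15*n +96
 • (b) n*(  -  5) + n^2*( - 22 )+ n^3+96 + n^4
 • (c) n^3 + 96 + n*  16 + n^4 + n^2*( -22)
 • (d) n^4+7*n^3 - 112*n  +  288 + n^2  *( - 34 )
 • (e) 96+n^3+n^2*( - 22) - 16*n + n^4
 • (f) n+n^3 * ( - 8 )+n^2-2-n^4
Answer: e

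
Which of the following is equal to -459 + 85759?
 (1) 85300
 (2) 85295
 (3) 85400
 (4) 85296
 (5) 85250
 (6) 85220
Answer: 1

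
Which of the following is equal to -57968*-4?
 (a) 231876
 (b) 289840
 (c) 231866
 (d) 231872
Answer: d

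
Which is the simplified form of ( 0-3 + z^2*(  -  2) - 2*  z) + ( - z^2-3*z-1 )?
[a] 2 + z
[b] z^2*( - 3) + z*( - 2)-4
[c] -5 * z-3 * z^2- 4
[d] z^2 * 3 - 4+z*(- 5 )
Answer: c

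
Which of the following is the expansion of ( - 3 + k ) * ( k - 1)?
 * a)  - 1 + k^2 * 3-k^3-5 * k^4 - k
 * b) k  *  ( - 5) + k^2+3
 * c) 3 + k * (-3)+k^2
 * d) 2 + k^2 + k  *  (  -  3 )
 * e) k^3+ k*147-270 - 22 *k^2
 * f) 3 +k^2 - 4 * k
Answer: f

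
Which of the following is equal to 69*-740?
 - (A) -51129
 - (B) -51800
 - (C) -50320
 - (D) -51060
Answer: D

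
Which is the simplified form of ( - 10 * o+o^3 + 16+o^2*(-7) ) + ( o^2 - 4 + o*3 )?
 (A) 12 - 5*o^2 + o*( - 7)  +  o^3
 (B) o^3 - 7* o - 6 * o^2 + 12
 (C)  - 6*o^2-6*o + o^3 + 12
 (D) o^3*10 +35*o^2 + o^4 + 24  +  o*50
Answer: B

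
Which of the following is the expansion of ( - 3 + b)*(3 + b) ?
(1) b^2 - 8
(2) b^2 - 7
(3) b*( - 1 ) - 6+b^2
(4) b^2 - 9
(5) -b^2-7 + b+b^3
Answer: 4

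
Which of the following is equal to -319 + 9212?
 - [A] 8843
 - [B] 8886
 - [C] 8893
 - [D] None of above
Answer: C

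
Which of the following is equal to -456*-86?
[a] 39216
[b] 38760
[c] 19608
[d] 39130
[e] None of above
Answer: a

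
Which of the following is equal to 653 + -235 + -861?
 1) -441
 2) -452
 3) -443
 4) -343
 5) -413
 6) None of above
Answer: 3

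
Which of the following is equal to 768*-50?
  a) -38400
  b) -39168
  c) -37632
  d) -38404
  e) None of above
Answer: a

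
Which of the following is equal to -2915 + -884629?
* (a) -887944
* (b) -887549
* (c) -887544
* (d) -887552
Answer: c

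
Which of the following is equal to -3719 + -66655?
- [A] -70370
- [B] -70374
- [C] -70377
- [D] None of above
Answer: B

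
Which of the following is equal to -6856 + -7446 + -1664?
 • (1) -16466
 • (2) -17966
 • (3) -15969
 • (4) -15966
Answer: 4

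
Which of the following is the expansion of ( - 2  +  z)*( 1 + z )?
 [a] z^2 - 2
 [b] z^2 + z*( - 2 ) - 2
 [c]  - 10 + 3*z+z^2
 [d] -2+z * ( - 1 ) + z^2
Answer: d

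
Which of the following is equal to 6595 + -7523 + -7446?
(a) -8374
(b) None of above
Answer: a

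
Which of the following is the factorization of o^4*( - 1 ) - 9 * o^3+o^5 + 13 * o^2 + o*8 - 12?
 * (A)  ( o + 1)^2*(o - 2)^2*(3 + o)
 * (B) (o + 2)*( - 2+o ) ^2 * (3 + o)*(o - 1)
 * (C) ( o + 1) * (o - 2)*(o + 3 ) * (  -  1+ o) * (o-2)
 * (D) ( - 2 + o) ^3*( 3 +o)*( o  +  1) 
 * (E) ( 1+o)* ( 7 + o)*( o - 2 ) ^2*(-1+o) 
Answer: C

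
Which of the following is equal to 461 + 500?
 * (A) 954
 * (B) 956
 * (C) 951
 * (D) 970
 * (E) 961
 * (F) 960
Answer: E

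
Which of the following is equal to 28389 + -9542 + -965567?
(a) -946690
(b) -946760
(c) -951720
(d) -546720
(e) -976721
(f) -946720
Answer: f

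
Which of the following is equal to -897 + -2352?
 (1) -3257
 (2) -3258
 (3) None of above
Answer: 3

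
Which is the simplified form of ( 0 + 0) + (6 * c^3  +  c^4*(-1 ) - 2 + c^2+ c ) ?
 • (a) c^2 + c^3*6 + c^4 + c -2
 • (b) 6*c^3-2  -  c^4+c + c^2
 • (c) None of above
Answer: b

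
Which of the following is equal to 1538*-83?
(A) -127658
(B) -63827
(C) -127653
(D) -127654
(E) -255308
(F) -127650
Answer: D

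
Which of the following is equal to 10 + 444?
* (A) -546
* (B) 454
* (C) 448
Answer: B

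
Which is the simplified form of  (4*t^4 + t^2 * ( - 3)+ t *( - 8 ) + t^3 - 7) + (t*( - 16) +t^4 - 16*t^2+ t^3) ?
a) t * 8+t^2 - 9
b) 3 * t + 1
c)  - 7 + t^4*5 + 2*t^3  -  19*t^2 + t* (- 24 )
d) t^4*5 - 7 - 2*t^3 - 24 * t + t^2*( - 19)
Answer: c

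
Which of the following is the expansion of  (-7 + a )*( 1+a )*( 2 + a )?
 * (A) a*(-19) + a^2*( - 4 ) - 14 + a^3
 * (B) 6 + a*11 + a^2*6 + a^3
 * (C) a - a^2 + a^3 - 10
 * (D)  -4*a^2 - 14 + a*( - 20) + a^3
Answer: A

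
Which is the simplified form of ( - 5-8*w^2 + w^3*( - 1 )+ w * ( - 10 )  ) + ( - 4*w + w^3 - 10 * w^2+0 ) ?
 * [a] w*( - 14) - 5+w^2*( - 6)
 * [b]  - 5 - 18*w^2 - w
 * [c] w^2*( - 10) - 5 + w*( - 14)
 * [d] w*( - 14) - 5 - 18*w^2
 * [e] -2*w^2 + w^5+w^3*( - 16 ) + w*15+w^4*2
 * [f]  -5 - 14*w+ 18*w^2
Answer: d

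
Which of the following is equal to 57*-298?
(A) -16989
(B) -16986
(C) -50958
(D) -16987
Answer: B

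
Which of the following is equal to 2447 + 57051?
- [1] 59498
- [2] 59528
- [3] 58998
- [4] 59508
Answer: 1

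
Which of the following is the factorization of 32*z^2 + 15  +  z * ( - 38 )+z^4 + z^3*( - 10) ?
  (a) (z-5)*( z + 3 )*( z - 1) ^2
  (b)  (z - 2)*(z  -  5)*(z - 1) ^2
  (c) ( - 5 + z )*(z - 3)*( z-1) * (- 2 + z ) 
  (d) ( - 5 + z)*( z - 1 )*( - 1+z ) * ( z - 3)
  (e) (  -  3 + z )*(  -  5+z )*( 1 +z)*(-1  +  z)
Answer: d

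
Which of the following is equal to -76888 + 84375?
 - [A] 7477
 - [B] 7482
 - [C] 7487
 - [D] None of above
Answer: C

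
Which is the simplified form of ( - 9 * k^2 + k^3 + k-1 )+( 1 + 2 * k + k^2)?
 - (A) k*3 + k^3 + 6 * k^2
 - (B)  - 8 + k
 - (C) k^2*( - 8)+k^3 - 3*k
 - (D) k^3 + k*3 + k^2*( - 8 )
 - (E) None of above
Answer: D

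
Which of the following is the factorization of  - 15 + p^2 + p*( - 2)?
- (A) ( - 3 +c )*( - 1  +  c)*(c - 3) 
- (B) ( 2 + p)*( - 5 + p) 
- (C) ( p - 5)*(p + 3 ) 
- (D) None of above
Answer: C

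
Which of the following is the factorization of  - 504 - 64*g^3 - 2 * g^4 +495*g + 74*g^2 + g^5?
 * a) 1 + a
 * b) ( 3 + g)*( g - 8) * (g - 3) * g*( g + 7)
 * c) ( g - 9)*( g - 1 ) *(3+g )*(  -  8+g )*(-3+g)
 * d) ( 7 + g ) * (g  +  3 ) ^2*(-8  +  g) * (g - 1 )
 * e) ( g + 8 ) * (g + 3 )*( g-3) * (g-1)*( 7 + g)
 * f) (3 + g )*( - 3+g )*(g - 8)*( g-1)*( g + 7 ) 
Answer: f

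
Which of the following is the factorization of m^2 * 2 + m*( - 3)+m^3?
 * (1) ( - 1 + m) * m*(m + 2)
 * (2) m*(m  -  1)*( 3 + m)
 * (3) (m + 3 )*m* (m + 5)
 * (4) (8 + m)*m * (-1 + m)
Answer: 2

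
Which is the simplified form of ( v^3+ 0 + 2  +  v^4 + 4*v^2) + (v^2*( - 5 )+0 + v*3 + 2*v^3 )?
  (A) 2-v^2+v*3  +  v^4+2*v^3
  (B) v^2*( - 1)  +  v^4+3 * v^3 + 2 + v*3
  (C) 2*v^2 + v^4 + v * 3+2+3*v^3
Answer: B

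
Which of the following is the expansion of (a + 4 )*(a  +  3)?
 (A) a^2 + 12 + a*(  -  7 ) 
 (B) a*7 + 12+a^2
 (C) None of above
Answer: B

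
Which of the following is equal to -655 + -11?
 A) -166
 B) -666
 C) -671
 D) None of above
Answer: B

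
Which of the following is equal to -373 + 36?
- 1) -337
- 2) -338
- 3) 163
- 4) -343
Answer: 1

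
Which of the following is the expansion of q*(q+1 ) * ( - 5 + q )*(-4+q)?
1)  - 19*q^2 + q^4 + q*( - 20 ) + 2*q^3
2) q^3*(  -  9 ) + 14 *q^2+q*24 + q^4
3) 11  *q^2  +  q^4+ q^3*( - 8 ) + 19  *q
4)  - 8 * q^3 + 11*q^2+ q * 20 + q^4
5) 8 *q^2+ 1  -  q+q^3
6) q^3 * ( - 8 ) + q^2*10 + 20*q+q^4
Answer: 4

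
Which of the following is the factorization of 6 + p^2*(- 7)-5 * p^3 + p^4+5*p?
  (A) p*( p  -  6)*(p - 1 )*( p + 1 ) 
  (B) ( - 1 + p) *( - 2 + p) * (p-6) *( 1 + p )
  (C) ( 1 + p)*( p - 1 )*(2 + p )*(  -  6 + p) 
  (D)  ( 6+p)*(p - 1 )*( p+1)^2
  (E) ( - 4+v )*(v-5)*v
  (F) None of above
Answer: F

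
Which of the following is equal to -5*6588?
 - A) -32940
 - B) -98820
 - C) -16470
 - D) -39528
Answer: A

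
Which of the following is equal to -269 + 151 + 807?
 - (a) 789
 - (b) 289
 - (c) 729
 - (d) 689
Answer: d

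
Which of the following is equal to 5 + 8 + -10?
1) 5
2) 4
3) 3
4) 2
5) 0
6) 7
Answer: 3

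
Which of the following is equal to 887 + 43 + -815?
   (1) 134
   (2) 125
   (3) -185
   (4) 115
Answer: 4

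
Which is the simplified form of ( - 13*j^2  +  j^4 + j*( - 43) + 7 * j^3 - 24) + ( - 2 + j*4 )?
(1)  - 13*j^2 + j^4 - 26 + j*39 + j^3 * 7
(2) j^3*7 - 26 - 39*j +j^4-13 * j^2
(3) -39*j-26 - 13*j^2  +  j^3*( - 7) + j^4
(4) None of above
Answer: 2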